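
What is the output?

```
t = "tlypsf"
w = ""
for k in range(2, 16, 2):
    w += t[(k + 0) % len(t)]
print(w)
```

ystysty

k=2: add t[2]='y' → 'y'
k=4: add t[4]='s' → 'ys'
k=6: add t[0]='t' → 'yst'
k=8: add t[2]='y' → 'ysty'
k=10: add t[4]='s' → 'ystys'
k=12: add t[0]='t' → 'ystyst'
k=14: add t[2]='y' → 'ystysty'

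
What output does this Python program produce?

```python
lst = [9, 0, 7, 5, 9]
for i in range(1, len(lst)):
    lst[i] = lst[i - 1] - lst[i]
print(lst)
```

[9, 9, 2, -3, -12]

i=1: lst[1] = 9-0 = 9 → [9, 9, 7, 5, 9]
i=2: lst[2] = 9-7 = 2 → [9, 9, 2, 5, 9]
i=3: lst[3] = 2-5 = -3 → [9, 9, 2, -3, 9]
i=4: lst[4] = (-3)-9 = -12 → [9, 9, 2, -3, -12]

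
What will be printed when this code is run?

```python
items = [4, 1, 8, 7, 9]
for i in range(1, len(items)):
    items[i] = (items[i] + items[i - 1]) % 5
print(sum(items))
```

11

i=1: items[1] = (1+4)%5 = 0 → [4, 0, 8, 7, 9]
i=2: items[2] = (8+0)%5 = 3 → [4, 0, 3, 7, 9]
i=3: items[3] = (7+3)%5 = 0 → [4, 0, 3, 0, 9]
i=4: items[4] = (9+0)%5 = 4 → [4, 0, 3, 0, 4]
sum = 11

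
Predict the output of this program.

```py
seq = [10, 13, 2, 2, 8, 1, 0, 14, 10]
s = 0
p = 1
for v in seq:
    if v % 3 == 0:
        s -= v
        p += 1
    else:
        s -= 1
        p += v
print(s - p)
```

-70

v=10: not %3==0, s = 0-1 = -1; p=11
v=13: not %3==0, s = (-1)-1 = -2; p=24
v=2: not %3==0, s = (-2)-1 = -3; p=26
v=2: not %3==0, s = (-3)-1 = -4; p=28
v=8: not %3==0, s = (-4)-1 = -5; p=36
v=1: not %3==0, s = (-5)-1 = -6; p=37
v=0: %3==0, s = (-6)-0 = -6; p=38
v=14: not %3==0, s = (-6)-1 = -7; p=52
v=10: not %3==0, s = (-7)-1 = -8; p=62
s-p = (-8)-62 = -70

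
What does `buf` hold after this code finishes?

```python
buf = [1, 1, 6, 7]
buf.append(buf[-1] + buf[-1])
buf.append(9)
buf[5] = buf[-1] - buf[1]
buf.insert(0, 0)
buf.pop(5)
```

append buf[-1]+buf[-1] = 7+7 = 14 → [1, 1, 6, 7, 14]
append 9 → [1, 1, 6, 7, 14, 9]
buf[5] = buf[-1]-buf[1] = 9-1 = 8 → [1, 1, 6, 7, 14, 8]
insert 0 at 0 → [0, 1, 1, 6, 7, 14, 8]
pop(5) removes 14 → [0, 1, 1, 6, 7, 8]

[0, 1, 1, 6, 7, 8]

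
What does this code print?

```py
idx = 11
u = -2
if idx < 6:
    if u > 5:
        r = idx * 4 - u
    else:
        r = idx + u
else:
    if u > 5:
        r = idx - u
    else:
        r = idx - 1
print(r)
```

idx=11, u=-2
idx < 6 is False; u > 5 is False
→ r = idx - 1 = 10

10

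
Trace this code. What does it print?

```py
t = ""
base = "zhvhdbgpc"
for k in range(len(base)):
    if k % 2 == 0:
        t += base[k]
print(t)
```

k=0: add 'z' → 'z'
k=1: skip
k=2: add 'v' → 'zv'
k=3: skip
k=4: add 'd' → 'zvd'
k=5: skip
k=6: add 'g' → 'zvdg'
k=7: skip
k=8: add 'c' → 'zvdgc'

zvdgc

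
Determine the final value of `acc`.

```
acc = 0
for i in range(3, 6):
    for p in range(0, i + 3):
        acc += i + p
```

i=3,p=0: acc = 0+3 = 3
i=3,p=1: acc = 3+4 = 7
i=3,p=2: acc = 7+5 = 12
i=3,p=3: acc = 12+6 = 18
i=3,p=4: acc = 18+7 = 25
i=3,p=5: acc = 25+8 = 33
i=4,p=0: acc = 33+4 = 37
i=4,p=1: acc = 37+5 = 42
i=4,p=2: acc = 42+6 = 48
i=4,p=3: acc = 48+7 = 55
i=4,p=4: acc = 55+8 = 63
i=4,p=5: acc = 63+9 = 72
i=4,p=6: acc = 72+10 = 82
i=5,p=0: acc = 82+5 = 87
i=5,p=1: acc = 87+6 = 93
i=5,p=2: acc = 93+7 = 100
i=5,p=3: acc = 100+8 = 108
i=5,p=4: acc = 108+9 = 117
i=5,p=5: acc = 117+10 = 127
i=5,p=6: acc = 127+11 = 138
i=5,p=7: acc = 138+12 = 150

150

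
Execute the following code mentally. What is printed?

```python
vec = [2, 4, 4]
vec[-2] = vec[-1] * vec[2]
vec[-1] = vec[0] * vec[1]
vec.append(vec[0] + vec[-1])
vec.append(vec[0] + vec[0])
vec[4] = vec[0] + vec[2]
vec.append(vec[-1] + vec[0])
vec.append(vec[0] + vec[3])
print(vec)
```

[2, 16, 32, 34, 34, 36, 36]

vec[-2] = vec[-1]*vec[2] = 4*4 = 16 → [2, 16, 4]
vec[-1] = vec[0]*vec[1] = 2*16 = 32 → [2, 16, 32]
append vec[0]+vec[-1] = 2+32 = 34 → [2, 16, 32, 34]
append vec[0]+vec[0] = 2+2 = 4 → [2, 16, 32, 34, 4]
vec[4] = vec[0]+vec[2] = 2+32 = 34 → [2, 16, 32, 34, 34]
append vec[-1]+vec[0] = 34+2 = 36 → [2, 16, 32, 34, 34, 36]
append vec[0]+vec[3] = 2+34 = 36 → [2, 16, 32, 34, 34, 36, 36]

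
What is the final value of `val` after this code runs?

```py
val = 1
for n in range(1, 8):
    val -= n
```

n=1: val = 1-1 = 0
n=2: val = 0-2 = -2
n=3: val = (-2)-3 = -5
n=4: val = (-5)-4 = -9
n=5: val = (-9)-5 = -14
n=6: val = (-14)-6 = -20
n=7: val = (-20)-7 = -27

-27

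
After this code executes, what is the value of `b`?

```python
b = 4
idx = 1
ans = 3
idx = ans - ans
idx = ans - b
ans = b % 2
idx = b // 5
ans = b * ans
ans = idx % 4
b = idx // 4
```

idx = 3-3 = 0
idx = 3-4 = -1
ans = 4%2 = 0
idx = 4//5 = 0
ans = 4*0 = 0
ans = 0%4 = 0
b = 0//4 = 0

0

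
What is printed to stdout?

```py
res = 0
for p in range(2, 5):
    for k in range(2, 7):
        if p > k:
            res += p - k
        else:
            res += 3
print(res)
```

p=2,k=2: not 2>2, res = 0+3 = 3
p=2,k=3: not 2>3, res = 3+3 = 6
p=2,k=4: not 2>4, res = 6+3 = 9
p=2,k=5: not 2>5, res = 9+3 = 12
p=2,k=6: not 2>6, res = 12+3 = 15
p=3,k=2: 3>2, res = 15+1 = 16
p=3,k=3: not 3>3, res = 16+3 = 19
p=3,k=4: not 3>4, res = 19+3 = 22
p=3,k=5: not 3>5, res = 22+3 = 25
p=3,k=6: not 3>6, res = 25+3 = 28
p=4,k=2: 4>2, res = 28+2 = 30
p=4,k=3: 4>3, res = 30+1 = 31
p=4,k=4: not 4>4, res = 31+3 = 34
p=4,k=5: not 4>5, res = 34+3 = 37
p=4,k=6: not 4>6, res = 37+3 = 40

40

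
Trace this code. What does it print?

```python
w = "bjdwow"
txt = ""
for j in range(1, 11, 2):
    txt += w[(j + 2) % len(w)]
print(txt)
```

j=1: add w[3]='w' → 'w'
j=3: add w[5]='w' → 'ww'
j=5: add w[1]='j' → 'wwj'
j=7: add w[3]='w' → 'wwjw'
j=9: add w[5]='w' → 'wwjww'

wwjww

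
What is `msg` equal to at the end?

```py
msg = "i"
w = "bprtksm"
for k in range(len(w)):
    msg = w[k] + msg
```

'msktrpbi'

k=0: prepend 'b' → 'bi'
k=1: prepend 'p' → 'pbi'
k=2: prepend 'r' → 'rpbi'
k=3: prepend 't' → 'trpbi'
k=4: prepend 'k' → 'ktrpbi'
k=5: prepend 's' → 'sktrpbi'
k=6: prepend 'm' → 'msktrpbi'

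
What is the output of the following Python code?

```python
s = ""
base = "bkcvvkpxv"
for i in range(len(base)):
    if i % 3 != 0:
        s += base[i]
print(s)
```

kcvkxv

i=0: skip
i=1: add 'k' → 'k'
i=2: add 'c' → 'kc'
i=3: skip
i=4: add 'v' → 'kcv'
i=5: add 'k' → 'kcvk'
i=6: skip
i=7: add 'x' → 'kcvkx'
i=8: add 'v' → 'kcvkxv'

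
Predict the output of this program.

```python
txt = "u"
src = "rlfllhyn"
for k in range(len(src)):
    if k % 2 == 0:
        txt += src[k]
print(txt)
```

k=0: add 'r' → 'ur'
k=1: skip
k=2: add 'f' → 'urf'
k=3: skip
k=4: add 'l' → 'urfl'
k=5: skip
k=6: add 'y' → 'urfly'
k=7: skip

urfly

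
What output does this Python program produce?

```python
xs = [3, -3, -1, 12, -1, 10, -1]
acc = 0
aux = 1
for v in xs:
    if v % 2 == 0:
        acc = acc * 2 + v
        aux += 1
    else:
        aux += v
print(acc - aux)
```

34

v=3: not even; aux=4
v=-3: not even; aux=1
v=-1: not even; aux=0
v=12: even, acc = 0*2+12 = 12; aux=1
v=-1: not even; aux=0
v=10: even, acc = 12*2+10 = 34; aux=1
v=-1: not even; aux=0
acc-aux = 34-0 = 34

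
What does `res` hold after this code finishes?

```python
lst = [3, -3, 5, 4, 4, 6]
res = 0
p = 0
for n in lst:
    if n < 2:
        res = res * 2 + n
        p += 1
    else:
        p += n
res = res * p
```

-69

n=3: not <2; p=3
n=-3: <2, res = 0*2+(-3) = -3; p=4
n=5: not <2; p=9
n=4: not <2; p=13
n=4: not <2; p=17
n=6: not <2; p=23
res*p = (-3)*23 = -69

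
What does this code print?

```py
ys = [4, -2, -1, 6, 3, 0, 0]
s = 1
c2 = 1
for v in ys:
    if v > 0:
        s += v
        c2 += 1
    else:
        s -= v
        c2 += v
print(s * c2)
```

17

v=4: >0, s = 1+4 = 5; c2=2
v=-2: not >0, s = 5-(-2) = 7; c2=0
v=-1: not >0, s = 7-(-1) = 8; c2=-1
v=6: >0, s = 8+6 = 14; c2=0
v=3: >0, s = 14+3 = 17; c2=1
v=0: not >0, s = 17-0 = 17; c2=1
v=0: not >0, s = 17-0 = 17; c2=1
s*c2 = 17*1 = 17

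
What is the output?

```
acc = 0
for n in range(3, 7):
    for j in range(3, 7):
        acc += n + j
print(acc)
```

144

n=3,j=3: acc = 0+6 = 6
n=3,j=4: acc = 6+7 = 13
n=3,j=5: acc = 13+8 = 21
n=3,j=6: acc = 21+9 = 30
n=4,j=3: acc = 30+7 = 37
n=4,j=4: acc = 37+8 = 45
n=4,j=5: acc = 45+9 = 54
n=4,j=6: acc = 54+10 = 64
n=5,j=3: acc = 64+8 = 72
n=5,j=4: acc = 72+9 = 81
n=5,j=5: acc = 81+10 = 91
n=5,j=6: acc = 91+11 = 102
n=6,j=3: acc = 102+9 = 111
n=6,j=4: acc = 111+10 = 121
n=6,j=5: acc = 121+11 = 132
n=6,j=6: acc = 132+12 = 144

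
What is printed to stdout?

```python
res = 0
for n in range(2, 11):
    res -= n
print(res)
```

n=2: res = 0-2 = -2
n=3: res = (-2)-3 = -5
n=4: res = (-5)-4 = -9
n=5: res = (-9)-5 = -14
n=6: res = (-14)-6 = -20
n=7: res = (-20)-7 = -27
n=8: res = (-27)-8 = -35
n=9: res = (-35)-9 = -44
n=10: res = (-44)-10 = -54

-54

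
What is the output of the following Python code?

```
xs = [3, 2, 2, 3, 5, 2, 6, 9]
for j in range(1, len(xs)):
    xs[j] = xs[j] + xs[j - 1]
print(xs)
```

[3, 5, 7, 10, 15, 17, 23, 32]

j=1: xs[1] = 2+3 = 5 → [3, 5, 2, 3, 5, 2, 6, 9]
j=2: xs[2] = 2+5 = 7 → [3, 5, 7, 3, 5, 2, 6, 9]
j=3: xs[3] = 3+7 = 10 → [3, 5, 7, 10, 5, 2, 6, 9]
j=4: xs[4] = 5+10 = 15 → [3, 5, 7, 10, 15, 2, 6, 9]
j=5: xs[5] = 2+15 = 17 → [3, 5, 7, 10, 15, 17, 6, 9]
j=6: xs[6] = 6+17 = 23 → [3, 5, 7, 10, 15, 17, 23, 9]
j=7: xs[7] = 9+23 = 32 → [3, 5, 7, 10, 15, 17, 23, 32]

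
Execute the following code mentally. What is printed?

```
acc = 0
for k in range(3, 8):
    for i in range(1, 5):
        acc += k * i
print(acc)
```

k=3,i=1: acc = 0+3 = 3
k=3,i=2: acc = 3+6 = 9
k=3,i=3: acc = 9+9 = 18
k=3,i=4: acc = 18+12 = 30
k=4,i=1: acc = 30+4 = 34
k=4,i=2: acc = 34+8 = 42
k=4,i=3: acc = 42+12 = 54
k=4,i=4: acc = 54+16 = 70
k=5,i=1: acc = 70+5 = 75
k=5,i=2: acc = 75+10 = 85
k=5,i=3: acc = 85+15 = 100
k=5,i=4: acc = 100+20 = 120
k=6,i=1: acc = 120+6 = 126
k=6,i=2: acc = 126+12 = 138
k=6,i=3: acc = 138+18 = 156
k=6,i=4: acc = 156+24 = 180
k=7,i=1: acc = 180+7 = 187
k=7,i=2: acc = 187+14 = 201
k=7,i=3: acc = 201+21 = 222
k=7,i=4: acc = 222+28 = 250

250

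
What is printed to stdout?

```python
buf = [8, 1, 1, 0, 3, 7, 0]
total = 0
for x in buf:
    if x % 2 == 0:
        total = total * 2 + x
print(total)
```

x=8: even, total = 0*2+8 = 8
x=1: not even
x=1: not even
x=0: even, total = 8*2+0 = 16
x=3: not even
x=7: not even
x=0: even, total = 16*2+0 = 32

32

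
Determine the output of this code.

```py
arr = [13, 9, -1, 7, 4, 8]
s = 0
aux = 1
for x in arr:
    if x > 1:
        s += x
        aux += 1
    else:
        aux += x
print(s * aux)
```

205

x=13: >1, s = 0+13 = 13; aux=2
x=9: >1, s = 13+9 = 22; aux=3
x=-1: not >1; aux=2
x=7: >1, s = 22+7 = 29; aux=3
x=4: >1, s = 29+4 = 33; aux=4
x=8: >1, s = 33+8 = 41; aux=5
s*aux = 41*5 = 205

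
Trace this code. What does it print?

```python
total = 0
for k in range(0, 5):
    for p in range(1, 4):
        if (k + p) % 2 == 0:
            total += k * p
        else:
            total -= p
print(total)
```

12

k=0,p=1: odd sum, total = 0-1 = -1
k=0,p=2: even sum, total = (-1)+0 = -1
k=0,p=3: odd sum, total = (-1)-3 = -4
k=1,p=1: even sum, total = (-4)+1 = -3
k=1,p=2: odd sum, total = (-3)-2 = -5
k=1,p=3: even sum, total = (-5)+3 = -2
k=2,p=1: odd sum, total = (-2)-1 = -3
k=2,p=2: even sum, total = (-3)+4 = 1
k=2,p=3: odd sum, total = 1-3 = -2
k=3,p=1: even sum, total = (-2)+3 = 1
k=3,p=2: odd sum, total = 1-2 = -1
k=3,p=3: even sum, total = (-1)+9 = 8
k=4,p=1: odd sum, total = 8-1 = 7
k=4,p=2: even sum, total = 7+8 = 15
k=4,p=3: odd sum, total = 15-3 = 12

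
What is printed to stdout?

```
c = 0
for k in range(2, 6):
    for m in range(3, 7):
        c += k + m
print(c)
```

k=2,m=3: c = 0+5 = 5
k=2,m=4: c = 5+6 = 11
k=2,m=5: c = 11+7 = 18
k=2,m=6: c = 18+8 = 26
k=3,m=3: c = 26+6 = 32
k=3,m=4: c = 32+7 = 39
k=3,m=5: c = 39+8 = 47
k=3,m=6: c = 47+9 = 56
k=4,m=3: c = 56+7 = 63
k=4,m=4: c = 63+8 = 71
k=4,m=5: c = 71+9 = 80
k=4,m=6: c = 80+10 = 90
k=5,m=3: c = 90+8 = 98
k=5,m=4: c = 98+9 = 107
k=5,m=5: c = 107+10 = 117
k=5,m=6: c = 117+11 = 128

128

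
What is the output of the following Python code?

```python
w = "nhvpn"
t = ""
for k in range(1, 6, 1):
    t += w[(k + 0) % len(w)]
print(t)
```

hvpnn

k=1: add w[1]='h' → 'h'
k=2: add w[2]='v' → 'hv'
k=3: add w[3]='p' → 'hvp'
k=4: add w[4]='n' → 'hvpn'
k=5: add w[0]='n' → 'hvpnn'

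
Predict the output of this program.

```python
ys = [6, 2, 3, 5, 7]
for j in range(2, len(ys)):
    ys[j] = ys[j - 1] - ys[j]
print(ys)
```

[6, 2, -1, -6, -13]

j=2: ys[2] = 2-3 = -1 → [6, 2, -1, 5, 7]
j=3: ys[3] = (-1)-5 = -6 → [6, 2, -1, -6, 7]
j=4: ys[4] = (-6)-7 = -13 → [6, 2, -1, -6, -13]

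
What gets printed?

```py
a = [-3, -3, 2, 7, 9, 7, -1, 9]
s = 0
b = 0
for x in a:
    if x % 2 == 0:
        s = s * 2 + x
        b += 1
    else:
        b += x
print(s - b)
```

-24

x=-3: not even; b=-3
x=-3: not even; b=-6
x=2: even, s = 0*2+2 = 2; b=-5
x=7: not even; b=2
x=9: not even; b=11
x=7: not even; b=18
x=-1: not even; b=17
x=9: not even; b=26
s-b = 2-26 = -24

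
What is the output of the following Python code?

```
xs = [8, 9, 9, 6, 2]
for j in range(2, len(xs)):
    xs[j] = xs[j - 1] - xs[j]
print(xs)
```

[8, 9, 0, -6, -8]

j=2: xs[2] = 9-9 = 0 → [8, 9, 0, 6, 2]
j=3: xs[3] = 0-6 = -6 → [8, 9, 0, -6, 2]
j=4: xs[4] = (-6)-2 = -8 → [8, 9, 0, -6, -8]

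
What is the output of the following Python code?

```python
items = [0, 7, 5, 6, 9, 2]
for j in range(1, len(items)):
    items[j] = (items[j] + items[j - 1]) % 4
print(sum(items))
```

9

j=1: items[1] = (7+0)%4 = 3 → [0, 3, 5, 6, 9, 2]
j=2: items[2] = (5+3)%4 = 0 → [0, 3, 0, 6, 9, 2]
j=3: items[3] = (6+0)%4 = 2 → [0, 3, 0, 2, 9, 2]
j=4: items[4] = (9+2)%4 = 3 → [0, 3, 0, 2, 3, 2]
j=5: items[5] = (2+3)%4 = 1 → [0, 3, 0, 2, 3, 1]
sum = 9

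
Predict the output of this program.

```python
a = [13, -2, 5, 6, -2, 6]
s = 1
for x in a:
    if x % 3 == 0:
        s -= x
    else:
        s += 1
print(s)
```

-7

x=13: not %3==0, s = 1+1 = 2
x=-2: not %3==0, s = 2+1 = 3
x=5: not %3==0, s = 3+1 = 4
x=6: %3==0, s = 4-6 = -2
x=-2: not %3==0, s = (-2)+1 = -1
x=6: %3==0, s = (-1)-6 = -7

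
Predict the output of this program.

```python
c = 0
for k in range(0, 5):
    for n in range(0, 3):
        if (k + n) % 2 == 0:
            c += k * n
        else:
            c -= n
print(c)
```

k=0,n=0: even sum, c = 0+0 = 0
k=0,n=1: odd sum, c = 0-1 = -1
k=0,n=2: even sum, c = (-1)+0 = -1
k=1,n=0: odd sum, c = (-1)-0 = -1
k=1,n=1: even sum, c = (-1)+1 = 0
k=1,n=2: odd sum, c = 0-2 = -2
k=2,n=0: even sum, c = (-2)+0 = -2
k=2,n=1: odd sum, c = (-2)-1 = -3
k=2,n=2: even sum, c = (-3)+4 = 1
k=3,n=0: odd sum, c = 1-0 = 1
k=3,n=1: even sum, c = 1+3 = 4
k=3,n=2: odd sum, c = 4-2 = 2
k=4,n=0: even sum, c = 2+0 = 2
k=4,n=1: odd sum, c = 2-1 = 1
k=4,n=2: even sum, c = 1+8 = 9

9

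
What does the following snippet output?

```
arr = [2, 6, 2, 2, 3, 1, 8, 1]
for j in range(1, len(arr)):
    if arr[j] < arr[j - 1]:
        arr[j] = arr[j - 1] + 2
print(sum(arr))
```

j=1: 6>=2, unchanged → [2, 6, 2, 2, 3, 1, 8, 1]
j=2: 2<6, arr[2] = 6+2 = 8 → [2, 6, 8, 2, 3, 1, 8, 1]
j=3: 2<8, arr[3] = 8+2 = 10 → [2, 6, 8, 10, 3, 1, 8, 1]
j=4: 3<10, arr[4] = 10+2 = 12 → [2, 6, 8, 10, 12, 1, 8, 1]
j=5: 1<12, arr[5] = 12+2 = 14 → [2, 6, 8, 10, 12, 14, 8, 1]
j=6: 8<14, arr[6] = 14+2 = 16 → [2, 6, 8, 10, 12, 14, 16, 1]
j=7: 1<16, arr[7] = 16+2 = 18 → [2, 6, 8, 10, 12, 14, 16, 18]
sum = 86

86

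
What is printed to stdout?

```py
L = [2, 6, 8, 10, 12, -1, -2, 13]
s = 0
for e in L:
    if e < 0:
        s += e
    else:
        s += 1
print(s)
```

3

e=2: not <0, s = 0+1 = 1
e=6: not <0, s = 1+1 = 2
e=8: not <0, s = 2+1 = 3
e=10: not <0, s = 3+1 = 4
e=12: not <0, s = 4+1 = 5
e=-1: <0, s = 5+(-1) = 4
e=-2: <0, s = 4+(-2) = 2
e=13: not <0, s = 2+1 = 3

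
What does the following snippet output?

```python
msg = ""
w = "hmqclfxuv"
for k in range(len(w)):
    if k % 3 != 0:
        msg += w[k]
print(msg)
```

mqlfuv

k=0: skip
k=1: add 'm' → 'm'
k=2: add 'q' → 'mq'
k=3: skip
k=4: add 'l' → 'mql'
k=5: add 'f' → 'mqlf'
k=6: skip
k=7: add 'u' → 'mqlfu'
k=8: add 'v' → 'mqlfuv'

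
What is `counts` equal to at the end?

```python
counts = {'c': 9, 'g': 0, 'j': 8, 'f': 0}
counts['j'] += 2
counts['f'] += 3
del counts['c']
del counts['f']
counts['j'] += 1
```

{'g': 0, 'j': 11}

counts['j'] = 8+2 = 10 → {'c': 9, 'g': 0, 'j': 10, 'f': 0}
counts['f'] = 0+3 = 3 → {'c': 9, 'g': 0, 'j': 10, 'f': 3}
del 'c' → {'g': 0, 'j': 10, 'f': 3}
del 'f' → {'g': 0, 'j': 10}
counts['j'] = 10+1 = 11 → {'g': 0, 'j': 11}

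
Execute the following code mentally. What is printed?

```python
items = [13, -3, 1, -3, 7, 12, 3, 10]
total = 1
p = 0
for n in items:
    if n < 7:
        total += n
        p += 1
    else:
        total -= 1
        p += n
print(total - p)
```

-51

n=13: not <7, total = 1-1 = 0; p=13
n=-3: <7, total = 0+(-3) = -3; p=14
n=1: <7, total = (-3)+1 = -2; p=15
n=-3: <7, total = (-2)+(-3) = -5; p=16
n=7: not <7, total = (-5)-1 = -6; p=23
n=12: not <7, total = (-6)-1 = -7; p=35
n=3: <7, total = (-7)+3 = -4; p=36
n=10: not <7, total = (-4)-1 = -5; p=46
total-p = (-5)-46 = -51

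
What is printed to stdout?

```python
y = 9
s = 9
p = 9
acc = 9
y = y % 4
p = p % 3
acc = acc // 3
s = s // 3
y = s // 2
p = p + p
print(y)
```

y = 9%4 = 1
p = 9%3 = 0
acc = 9//3 = 3
s = 9//3 = 3
y = 3//2 = 1
p = 0+0 = 0

1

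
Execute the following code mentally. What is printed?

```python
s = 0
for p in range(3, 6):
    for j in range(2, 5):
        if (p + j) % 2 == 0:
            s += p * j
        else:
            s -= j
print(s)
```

33

p=3,j=2: odd sum, s = 0-2 = -2
p=3,j=3: even sum, s = (-2)+9 = 7
p=3,j=4: odd sum, s = 7-4 = 3
p=4,j=2: even sum, s = 3+8 = 11
p=4,j=3: odd sum, s = 11-3 = 8
p=4,j=4: even sum, s = 8+16 = 24
p=5,j=2: odd sum, s = 24-2 = 22
p=5,j=3: even sum, s = 22+15 = 37
p=5,j=4: odd sum, s = 37-4 = 33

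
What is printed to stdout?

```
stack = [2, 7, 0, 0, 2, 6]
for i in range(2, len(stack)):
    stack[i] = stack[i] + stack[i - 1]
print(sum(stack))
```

i=2: stack[2] = 0+7 = 7 → [2, 7, 7, 0, 2, 6]
i=3: stack[3] = 0+7 = 7 → [2, 7, 7, 7, 2, 6]
i=4: stack[4] = 2+7 = 9 → [2, 7, 7, 7, 9, 6]
i=5: stack[5] = 6+9 = 15 → [2, 7, 7, 7, 9, 15]
sum = 47

47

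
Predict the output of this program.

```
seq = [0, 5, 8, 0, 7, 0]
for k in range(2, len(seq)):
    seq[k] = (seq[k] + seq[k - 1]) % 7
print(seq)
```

[0, 5, 6, 6, 6, 6]

k=2: seq[2] = (8+5)%7 = 6 → [0, 5, 6, 0, 7, 0]
k=3: seq[3] = (0+6)%7 = 6 → [0, 5, 6, 6, 7, 0]
k=4: seq[4] = (7+6)%7 = 6 → [0, 5, 6, 6, 6, 0]
k=5: seq[5] = (0+6)%7 = 6 → [0, 5, 6, 6, 6, 6]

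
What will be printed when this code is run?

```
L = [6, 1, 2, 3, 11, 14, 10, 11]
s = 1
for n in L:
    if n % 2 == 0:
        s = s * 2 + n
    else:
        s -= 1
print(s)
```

93

n=6: even, s = 1*2+6 = 8
n=1: not even, s = 8-1 = 7
n=2: even, s = 7*2+2 = 16
n=3: not even, s = 16-1 = 15
n=11: not even, s = 15-1 = 14
n=14: even, s = 14*2+14 = 42
n=10: even, s = 42*2+10 = 94
n=11: not even, s = 94-1 = 93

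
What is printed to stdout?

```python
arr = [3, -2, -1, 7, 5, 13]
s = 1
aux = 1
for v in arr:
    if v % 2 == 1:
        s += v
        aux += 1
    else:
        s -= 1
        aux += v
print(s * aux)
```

108

v=3: odd, s = 1+3 = 4; aux=2
v=-2: not odd, s = 4-1 = 3; aux=0
v=-1: odd, s = 3+(-1) = 2; aux=1
v=7: odd, s = 2+7 = 9; aux=2
v=5: odd, s = 9+5 = 14; aux=3
v=13: odd, s = 14+13 = 27; aux=4
s*aux = 27*4 = 108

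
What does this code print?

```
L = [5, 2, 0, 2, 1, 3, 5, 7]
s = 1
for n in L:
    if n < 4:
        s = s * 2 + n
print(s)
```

77

n=5: not <4
n=2: <4, s = 1*2+2 = 4
n=0: <4, s = 4*2+0 = 8
n=2: <4, s = 8*2+2 = 18
n=1: <4, s = 18*2+1 = 37
n=3: <4, s = 37*2+3 = 77
n=5: not <4
n=7: not <4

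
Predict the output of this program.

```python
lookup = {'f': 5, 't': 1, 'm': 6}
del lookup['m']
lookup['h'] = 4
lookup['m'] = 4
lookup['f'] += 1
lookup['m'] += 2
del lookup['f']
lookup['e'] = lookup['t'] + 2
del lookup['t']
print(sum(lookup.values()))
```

del 'm' → {'f': 5, 't': 1}
lookup['h'] = 4 → {'f': 5, 't': 1, 'h': 4}
lookup['m'] = 4 → {'f': 5, 't': 1, 'h': 4, 'm': 4}
lookup['f'] = 5+1 = 6 → {'f': 6, 't': 1, 'h': 4, 'm': 4}
lookup['m'] = 4+2 = 6 → {'f': 6, 't': 1, 'h': 4, 'm': 6}
del 'f' → {'t': 1, 'h': 4, 'm': 6}
lookup['e'] = lookup['t']+2 = 3 → {'t': 1, 'h': 4, 'm': 6, 'e': 3}
del 't' → {'h': 4, 'm': 6, 'e': 3}
sum of values = 13

13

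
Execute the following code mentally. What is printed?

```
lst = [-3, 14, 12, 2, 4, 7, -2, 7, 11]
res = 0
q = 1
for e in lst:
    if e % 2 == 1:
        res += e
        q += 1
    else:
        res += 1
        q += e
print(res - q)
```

e=-3: odd, res = 0+(-3) = -3; q=2
e=14: not odd, res = (-3)+1 = -2; q=16
e=12: not odd, res = (-2)+1 = -1; q=28
e=2: not odd, res = (-1)+1 = 0; q=30
e=4: not odd, res = 0+1 = 1; q=34
e=7: odd, res = 1+7 = 8; q=35
e=-2: not odd, res = 8+1 = 9; q=33
e=7: odd, res = 9+7 = 16; q=34
e=11: odd, res = 16+11 = 27; q=35
res-q = 27-35 = -8

-8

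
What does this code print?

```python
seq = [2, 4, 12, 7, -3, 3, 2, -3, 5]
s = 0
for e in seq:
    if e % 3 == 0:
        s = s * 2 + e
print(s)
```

87

e=2: not %3==0
e=4: not %3==0
e=12: %3==0, s = 0*2+12 = 12
e=7: not %3==0
e=-3: %3==0, s = 12*2+(-3) = 21
e=3: %3==0, s = 21*2+3 = 45
e=2: not %3==0
e=-3: %3==0, s = 45*2+(-3) = 87
e=5: not %3==0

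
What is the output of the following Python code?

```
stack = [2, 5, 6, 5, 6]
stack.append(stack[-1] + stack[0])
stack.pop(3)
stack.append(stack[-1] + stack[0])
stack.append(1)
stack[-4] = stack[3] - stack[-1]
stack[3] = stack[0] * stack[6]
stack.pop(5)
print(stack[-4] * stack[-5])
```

append stack[-1]+stack[0] = 6+2 = 8 → [2, 5, 6, 5, 6, 8]
pop(3) removes 5 → [2, 5, 6, 6, 8]
append stack[-1]+stack[0] = 8+2 = 10 → [2, 5, 6, 6, 8, 10]
append 1 → [2, 5, 6, 6, 8, 10, 1]
stack[-4] = stack[3]-stack[-1] = 6-1 = 5 → [2, 5, 6, 5, 8, 10, 1]
stack[3] = stack[0]*stack[6] = 2*1 = 2 → [2, 5, 6, 2, 8, 10, 1]
pop(5) removes 10 → [2, 5, 6, 2, 8, 1]
stack[-4]*stack[-5] = 6*5 = 30

30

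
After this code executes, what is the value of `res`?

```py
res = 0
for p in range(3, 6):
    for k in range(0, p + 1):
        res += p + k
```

93

p=3,k=0: res = 0+3 = 3
p=3,k=1: res = 3+4 = 7
p=3,k=2: res = 7+5 = 12
p=3,k=3: res = 12+6 = 18
p=4,k=0: res = 18+4 = 22
p=4,k=1: res = 22+5 = 27
p=4,k=2: res = 27+6 = 33
p=4,k=3: res = 33+7 = 40
p=4,k=4: res = 40+8 = 48
p=5,k=0: res = 48+5 = 53
p=5,k=1: res = 53+6 = 59
p=5,k=2: res = 59+7 = 66
p=5,k=3: res = 66+8 = 74
p=5,k=4: res = 74+9 = 83
p=5,k=5: res = 83+10 = 93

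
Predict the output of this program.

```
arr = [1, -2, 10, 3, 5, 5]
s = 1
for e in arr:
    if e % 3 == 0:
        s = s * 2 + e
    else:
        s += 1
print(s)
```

e=1: not %3==0, s = 1+1 = 2
e=-2: not %3==0, s = 2+1 = 3
e=10: not %3==0, s = 3+1 = 4
e=3: %3==0, s = 4*2+3 = 11
e=5: not %3==0, s = 11+1 = 12
e=5: not %3==0, s = 12+1 = 13

13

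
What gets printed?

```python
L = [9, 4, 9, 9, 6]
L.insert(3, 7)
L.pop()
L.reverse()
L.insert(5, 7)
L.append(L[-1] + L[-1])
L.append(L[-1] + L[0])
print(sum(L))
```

insert 7 at 3 → [9, 4, 9, 7, 9, 6]
pop() removes 6 → [9, 4, 9, 7, 9]
reverse → [9, 7, 9, 4, 9]
insert 7 at 5 → [9, 7, 9, 4, 9, 7]
append L[-1]+L[-1] = 7+7 = 14 → [9, 7, 9, 4, 9, 7, 14]
append L[-1]+L[0] = 14+9 = 23 → [9, 7, 9, 4, 9, 7, 14, 23]
sum = 82

82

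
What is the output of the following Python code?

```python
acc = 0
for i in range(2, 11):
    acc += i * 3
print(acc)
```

162

i=2: acc = 0+2*3 = 6
i=3: acc = 6+3*3 = 15
i=4: acc = 15+4*3 = 27
i=5: acc = 27+5*3 = 42
i=6: acc = 42+6*3 = 60
i=7: acc = 60+7*3 = 81
i=8: acc = 81+8*3 = 105
i=9: acc = 105+9*3 = 132
i=10: acc = 132+10*3 = 162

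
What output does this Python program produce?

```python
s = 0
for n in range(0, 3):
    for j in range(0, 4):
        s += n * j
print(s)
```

n=0,j=0: s = 0+0 = 0
n=0,j=1: s = 0+0 = 0
n=0,j=2: s = 0+0 = 0
n=0,j=3: s = 0+0 = 0
n=1,j=0: s = 0+0 = 0
n=1,j=1: s = 0+1 = 1
n=1,j=2: s = 1+2 = 3
n=1,j=3: s = 3+3 = 6
n=2,j=0: s = 6+0 = 6
n=2,j=1: s = 6+2 = 8
n=2,j=2: s = 8+4 = 12
n=2,j=3: s = 12+6 = 18

18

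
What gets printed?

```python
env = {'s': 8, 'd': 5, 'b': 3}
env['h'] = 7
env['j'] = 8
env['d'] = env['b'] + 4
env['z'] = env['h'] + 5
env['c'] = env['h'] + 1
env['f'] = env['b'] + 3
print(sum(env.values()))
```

env['h'] = 7 → {'s': 8, 'd': 5, 'b': 3, 'h': 7}
env['j'] = 8 → {'s': 8, 'd': 5, 'b': 3, 'h': 7, 'j': 8}
env['d'] = env['b']+4 = 7 → {'s': 8, 'd': 7, 'b': 3, 'h': 7, 'j': 8}
env['z'] = env['h']+5 = 12 → {'s': 8, 'd': 7, 'b': 3, 'h': 7, 'j': 8, 'z': 12}
env['c'] = env['h']+1 = 8 → {'s': 8, 'd': 7, 'b': 3, 'h': 7, 'j': 8, 'z': 12, 'c': 8}
env['f'] = env['b']+3 = 6 → {'s': 8, 'd': 7, 'b': 3, 'h': 7, 'j': 8, 'z': 12, 'c': 8, 'f': 6}
sum of values = 59

59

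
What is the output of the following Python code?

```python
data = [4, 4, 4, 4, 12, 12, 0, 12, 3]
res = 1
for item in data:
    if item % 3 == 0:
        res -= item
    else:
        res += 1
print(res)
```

item=4: not %3==0, res = 1+1 = 2
item=4: not %3==0, res = 2+1 = 3
item=4: not %3==0, res = 3+1 = 4
item=4: not %3==0, res = 4+1 = 5
item=12: %3==0, res = 5-12 = -7
item=12: %3==0, res = (-7)-12 = -19
item=0: %3==0, res = (-19)-0 = -19
item=12: %3==0, res = (-19)-12 = -31
item=3: %3==0, res = (-31)-3 = -34

-34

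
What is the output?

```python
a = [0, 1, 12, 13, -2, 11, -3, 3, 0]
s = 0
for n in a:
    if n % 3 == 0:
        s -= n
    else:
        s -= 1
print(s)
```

n=0: %3==0, s = 0-0 = 0
n=1: not %3==0, s = 0-1 = -1
n=12: %3==0, s = (-1)-12 = -13
n=13: not %3==0, s = (-13)-1 = -14
n=-2: not %3==0, s = (-14)-1 = -15
n=11: not %3==0, s = (-15)-1 = -16
n=-3: %3==0, s = (-16)-(-3) = -13
n=3: %3==0, s = (-13)-3 = -16
n=0: %3==0, s = (-16)-0 = -16

-16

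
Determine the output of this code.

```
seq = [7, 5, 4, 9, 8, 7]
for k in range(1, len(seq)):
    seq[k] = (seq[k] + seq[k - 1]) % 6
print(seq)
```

k=1: seq[1] = (5+7)%6 = 0 → [7, 0, 4, 9, 8, 7]
k=2: seq[2] = (4+0)%6 = 4 → [7, 0, 4, 9, 8, 7]
k=3: seq[3] = (9+4)%6 = 1 → [7, 0, 4, 1, 8, 7]
k=4: seq[4] = (8+1)%6 = 3 → [7, 0, 4, 1, 3, 7]
k=5: seq[5] = (7+3)%6 = 4 → [7, 0, 4, 1, 3, 4]

[7, 0, 4, 1, 3, 4]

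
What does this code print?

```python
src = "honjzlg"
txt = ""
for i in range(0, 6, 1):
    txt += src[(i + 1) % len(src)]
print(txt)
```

onjzlg

i=0: add src[1]='o' → 'o'
i=1: add src[2]='n' → 'on'
i=2: add src[3]='j' → 'onj'
i=3: add src[4]='z' → 'onjz'
i=4: add src[5]='l' → 'onjzl'
i=5: add src[6]='g' → 'onjzlg'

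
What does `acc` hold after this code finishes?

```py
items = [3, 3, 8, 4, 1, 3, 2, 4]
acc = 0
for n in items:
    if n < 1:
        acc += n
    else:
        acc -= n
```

n=3: not <1, acc = 0-3 = -3
n=3: not <1, acc = (-3)-3 = -6
n=8: not <1, acc = (-6)-8 = -14
n=4: not <1, acc = (-14)-4 = -18
n=1: not <1, acc = (-18)-1 = -19
n=3: not <1, acc = (-19)-3 = -22
n=2: not <1, acc = (-22)-2 = -24
n=4: not <1, acc = (-24)-4 = -28

-28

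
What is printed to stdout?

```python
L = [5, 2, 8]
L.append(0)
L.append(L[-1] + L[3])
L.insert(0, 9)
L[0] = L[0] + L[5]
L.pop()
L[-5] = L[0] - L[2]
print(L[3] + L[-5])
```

15

append 0 → [5, 2, 8, 0]
append L[-1]+L[3] = 0+0 = 0 → [5, 2, 8, 0, 0]
insert 9 at 0 → [9, 5, 2, 8, 0, 0]
L[0] = L[0]+L[5] = 9+0 = 9 → [9, 5, 2, 8, 0, 0]
pop() removes 0 → [9, 5, 2, 8, 0]
L[-5] = L[0]-L[2] = 9-2 = 7 → [7, 5, 2, 8, 0]
L[3]+L[-5] = 8+7 = 15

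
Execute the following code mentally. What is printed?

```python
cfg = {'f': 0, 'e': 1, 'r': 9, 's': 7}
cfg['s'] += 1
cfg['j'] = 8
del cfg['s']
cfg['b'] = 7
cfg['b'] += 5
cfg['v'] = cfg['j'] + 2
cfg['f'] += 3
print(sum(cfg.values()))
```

cfg['s'] = 7+1 = 8 → {'f': 0, 'e': 1, 'r': 9, 's': 8}
cfg['j'] = 8 → {'f': 0, 'e': 1, 'r': 9, 's': 8, 'j': 8}
del 's' → {'f': 0, 'e': 1, 'r': 9, 'j': 8}
cfg['b'] = 7 → {'f': 0, 'e': 1, 'r': 9, 'j': 8, 'b': 7}
cfg['b'] = 7+5 = 12 → {'f': 0, 'e': 1, 'r': 9, 'j': 8, 'b': 12}
cfg['v'] = cfg['j']+2 = 10 → {'f': 0, 'e': 1, 'r': 9, 'j': 8, 'b': 12, 'v': 10}
cfg['f'] = 0+3 = 3 → {'f': 3, 'e': 1, 'r': 9, 'j': 8, 'b': 12, 'v': 10}
sum of values = 43

43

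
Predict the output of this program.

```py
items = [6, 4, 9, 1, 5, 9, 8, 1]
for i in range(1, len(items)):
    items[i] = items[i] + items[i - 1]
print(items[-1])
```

i=1: items[1] = 4+6 = 10 → [6, 10, 9, 1, 5, 9, 8, 1]
i=2: items[2] = 9+10 = 19 → [6, 10, 19, 1, 5, 9, 8, 1]
i=3: items[3] = 1+19 = 20 → [6, 10, 19, 20, 5, 9, 8, 1]
i=4: items[4] = 5+20 = 25 → [6, 10, 19, 20, 25, 9, 8, 1]
i=5: items[5] = 9+25 = 34 → [6, 10, 19, 20, 25, 34, 8, 1]
i=6: items[6] = 8+34 = 42 → [6, 10, 19, 20, 25, 34, 42, 1]
i=7: items[7] = 1+42 = 43 → [6, 10, 19, 20, 25, 34, 42, 43]

43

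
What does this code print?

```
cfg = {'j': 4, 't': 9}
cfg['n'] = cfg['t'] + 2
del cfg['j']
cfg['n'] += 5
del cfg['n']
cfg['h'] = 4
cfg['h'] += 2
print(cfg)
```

{'t': 9, 'h': 6}

cfg['n'] = cfg['t']+2 = 11 → {'j': 4, 't': 9, 'n': 11}
del 'j' → {'t': 9, 'n': 11}
cfg['n'] = 11+5 = 16 → {'t': 9, 'n': 16}
del 'n' → {'t': 9}
cfg['h'] = 4 → {'t': 9, 'h': 4}
cfg['h'] = 4+2 = 6 → {'t': 9, 'h': 6}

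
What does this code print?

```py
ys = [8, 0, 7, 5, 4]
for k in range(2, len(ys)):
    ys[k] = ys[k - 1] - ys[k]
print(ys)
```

k=2: ys[2] = 0-7 = -7 → [8, 0, -7, 5, 4]
k=3: ys[3] = (-7)-5 = -12 → [8, 0, -7, -12, 4]
k=4: ys[4] = (-12)-4 = -16 → [8, 0, -7, -12, -16]

[8, 0, -7, -12, -16]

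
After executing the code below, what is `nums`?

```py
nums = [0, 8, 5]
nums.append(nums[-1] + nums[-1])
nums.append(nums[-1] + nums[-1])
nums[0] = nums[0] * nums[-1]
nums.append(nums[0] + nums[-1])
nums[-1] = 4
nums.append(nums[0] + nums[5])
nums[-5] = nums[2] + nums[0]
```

[0, 8, 5, 10, 20, 4, 4]

append nums[-1]+nums[-1] = 5+5 = 10 → [0, 8, 5, 10]
append nums[-1]+nums[-1] = 10+10 = 20 → [0, 8, 5, 10, 20]
nums[0] = nums[0]*nums[-1] = 0*20 = 0 → [0, 8, 5, 10, 20]
append nums[0]+nums[-1] = 0+20 = 20 → [0, 8, 5, 10, 20, 20]
nums[-1] = 4 → [0, 8, 5, 10, 20, 4]
append nums[0]+nums[5] = 0+4 = 4 → [0, 8, 5, 10, 20, 4, 4]
nums[-5] = nums[2]+nums[0] = 5+0 = 5 → [0, 8, 5, 10, 20, 4, 4]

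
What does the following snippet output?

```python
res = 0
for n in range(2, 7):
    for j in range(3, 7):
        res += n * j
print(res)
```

n=2,j=3: res = 0+6 = 6
n=2,j=4: res = 6+8 = 14
n=2,j=5: res = 14+10 = 24
n=2,j=6: res = 24+12 = 36
n=3,j=3: res = 36+9 = 45
n=3,j=4: res = 45+12 = 57
n=3,j=5: res = 57+15 = 72
n=3,j=6: res = 72+18 = 90
n=4,j=3: res = 90+12 = 102
n=4,j=4: res = 102+16 = 118
n=4,j=5: res = 118+20 = 138
n=4,j=6: res = 138+24 = 162
n=5,j=3: res = 162+15 = 177
n=5,j=4: res = 177+20 = 197
n=5,j=5: res = 197+25 = 222
n=5,j=6: res = 222+30 = 252
n=6,j=3: res = 252+18 = 270
n=6,j=4: res = 270+24 = 294
n=6,j=5: res = 294+30 = 324
n=6,j=6: res = 324+36 = 360

360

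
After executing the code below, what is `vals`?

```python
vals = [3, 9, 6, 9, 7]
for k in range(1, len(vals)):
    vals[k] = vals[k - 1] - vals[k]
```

[3, -6, -12, -21, -28]

k=1: vals[1] = 3-9 = -6 → [3, -6, 6, 9, 7]
k=2: vals[2] = (-6)-6 = -12 → [3, -6, -12, 9, 7]
k=3: vals[3] = (-12)-9 = -21 → [3, -6, -12, -21, 7]
k=4: vals[4] = (-21)-7 = -28 → [3, -6, -12, -21, -28]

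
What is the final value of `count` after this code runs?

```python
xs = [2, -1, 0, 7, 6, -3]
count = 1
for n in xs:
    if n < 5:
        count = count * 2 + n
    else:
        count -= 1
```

n=2: <5, count = 1*2+2 = 4
n=-1: <5, count = 4*2+(-1) = 7
n=0: <5, count = 7*2+0 = 14
n=7: not <5, count = 14-1 = 13
n=6: not <5, count = 13-1 = 12
n=-3: <5, count = 12*2+(-3) = 21

21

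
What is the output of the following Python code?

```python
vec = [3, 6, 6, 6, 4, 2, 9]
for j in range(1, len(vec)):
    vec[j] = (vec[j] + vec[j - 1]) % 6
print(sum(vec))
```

16

j=1: vec[1] = (6+3)%6 = 3 → [3, 3, 6, 6, 4, 2, 9]
j=2: vec[2] = (6+3)%6 = 3 → [3, 3, 3, 6, 4, 2, 9]
j=3: vec[3] = (6+3)%6 = 3 → [3, 3, 3, 3, 4, 2, 9]
j=4: vec[4] = (4+3)%6 = 1 → [3, 3, 3, 3, 1, 2, 9]
j=5: vec[5] = (2+1)%6 = 3 → [3, 3, 3, 3, 1, 3, 9]
j=6: vec[6] = (9+3)%6 = 0 → [3, 3, 3, 3, 1, 3, 0]
sum = 16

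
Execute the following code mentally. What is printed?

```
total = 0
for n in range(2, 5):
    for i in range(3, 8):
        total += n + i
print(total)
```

n=2,i=3: total = 0+5 = 5
n=2,i=4: total = 5+6 = 11
n=2,i=5: total = 11+7 = 18
n=2,i=6: total = 18+8 = 26
n=2,i=7: total = 26+9 = 35
n=3,i=3: total = 35+6 = 41
n=3,i=4: total = 41+7 = 48
n=3,i=5: total = 48+8 = 56
n=3,i=6: total = 56+9 = 65
n=3,i=7: total = 65+10 = 75
n=4,i=3: total = 75+7 = 82
n=4,i=4: total = 82+8 = 90
n=4,i=5: total = 90+9 = 99
n=4,i=6: total = 99+10 = 109
n=4,i=7: total = 109+11 = 120

120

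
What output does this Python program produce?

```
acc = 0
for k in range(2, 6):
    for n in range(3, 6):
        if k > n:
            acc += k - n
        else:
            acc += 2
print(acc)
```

k=2,n=3: not 2>3, acc = 0+2 = 2
k=2,n=4: not 2>4, acc = 2+2 = 4
k=2,n=5: not 2>5, acc = 4+2 = 6
k=3,n=3: not 3>3, acc = 6+2 = 8
k=3,n=4: not 3>4, acc = 8+2 = 10
k=3,n=5: not 3>5, acc = 10+2 = 12
k=4,n=3: 4>3, acc = 12+1 = 13
k=4,n=4: not 4>4, acc = 13+2 = 15
k=4,n=5: not 4>5, acc = 15+2 = 17
k=5,n=3: 5>3, acc = 17+2 = 19
k=5,n=4: 5>4, acc = 19+1 = 20
k=5,n=5: not 5>5, acc = 20+2 = 22

22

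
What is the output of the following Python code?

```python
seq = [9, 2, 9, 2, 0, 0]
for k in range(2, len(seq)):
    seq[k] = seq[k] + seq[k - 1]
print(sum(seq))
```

k=2: seq[2] = 9+2 = 11 → [9, 2, 11, 2, 0, 0]
k=3: seq[3] = 2+11 = 13 → [9, 2, 11, 13, 0, 0]
k=4: seq[4] = 0+13 = 13 → [9, 2, 11, 13, 13, 0]
k=5: seq[5] = 0+13 = 13 → [9, 2, 11, 13, 13, 13]
sum = 61

61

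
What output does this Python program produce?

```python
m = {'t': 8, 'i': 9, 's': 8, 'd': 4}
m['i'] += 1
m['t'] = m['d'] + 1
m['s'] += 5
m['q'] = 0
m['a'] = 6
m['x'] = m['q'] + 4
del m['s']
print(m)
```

{'t': 5, 'i': 10, 'd': 4, 'q': 0, 'a': 6, 'x': 4}

m['i'] = 9+1 = 10 → {'t': 8, 'i': 10, 's': 8, 'd': 4}
m['t'] = m['d']+1 = 5 → {'t': 5, 'i': 10, 's': 8, 'd': 4}
m['s'] = 8+5 = 13 → {'t': 5, 'i': 10, 's': 13, 'd': 4}
m['q'] = 0 → {'t': 5, 'i': 10, 's': 13, 'd': 4, 'q': 0}
m['a'] = 6 → {'t': 5, 'i': 10, 's': 13, 'd': 4, 'q': 0, 'a': 6}
m['x'] = m['q']+4 = 4 → {'t': 5, 'i': 10, 's': 13, 'd': 4, 'q': 0, 'a': 6, 'x': 4}
del 's' → {'t': 5, 'i': 10, 'd': 4, 'q': 0, 'a': 6, 'x': 4}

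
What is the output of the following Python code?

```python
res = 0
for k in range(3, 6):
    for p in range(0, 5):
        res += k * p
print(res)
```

120

k=3,p=0: res = 0+0 = 0
k=3,p=1: res = 0+3 = 3
k=3,p=2: res = 3+6 = 9
k=3,p=3: res = 9+9 = 18
k=3,p=4: res = 18+12 = 30
k=4,p=0: res = 30+0 = 30
k=4,p=1: res = 30+4 = 34
k=4,p=2: res = 34+8 = 42
k=4,p=3: res = 42+12 = 54
k=4,p=4: res = 54+16 = 70
k=5,p=0: res = 70+0 = 70
k=5,p=1: res = 70+5 = 75
k=5,p=2: res = 75+10 = 85
k=5,p=3: res = 85+15 = 100
k=5,p=4: res = 100+20 = 120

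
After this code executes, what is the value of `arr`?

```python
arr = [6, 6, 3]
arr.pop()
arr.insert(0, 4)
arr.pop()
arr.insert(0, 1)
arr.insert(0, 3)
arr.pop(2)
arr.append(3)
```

pop() removes 3 → [6, 6]
insert 4 at 0 → [4, 6, 6]
pop() removes 6 → [4, 6]
insert 1 at 0 → [1, 4, 6]
insert 3 at 0 → [3, 1, 4, 6]
pop(2) removes 4 → [3, 1, 6]
append 3 → [3, 1, 6, 3]

[3, 1, 6, 3]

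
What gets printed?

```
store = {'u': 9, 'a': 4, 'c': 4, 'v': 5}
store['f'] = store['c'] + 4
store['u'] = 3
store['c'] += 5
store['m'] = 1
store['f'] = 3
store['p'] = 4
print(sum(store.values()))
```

29

store['f'] = store['c']+4 = 8 → {'u': 9, 'a': 4, 'c': 4, 'v': 5, 'f': 8}
store['u'] = 3 → {'u': 3, 'a': 4, 'c': 4, 'v': 5, 'f': 8}
store['c'] = 4+5 = 9 → {'u': 3, 'a': 4, 'c': 9, 'v': 5, 'f': 8}
store['m'] = 1 → {'u': 3, 'a': 4, 'c': 9, 'v': 5, 'f': 8, 'm': 1}
store['f'] = 3 → {'u': 3, 'a': 4, 'c': 9, 'v': 5, 'f': 3, 'm': 1}
store['p'] = 4 → {'u': 3, 'a': 4, 'c': 9, 'v': 5, 'f': 3, 'm': 1, 'p': 4}
sum of values = 29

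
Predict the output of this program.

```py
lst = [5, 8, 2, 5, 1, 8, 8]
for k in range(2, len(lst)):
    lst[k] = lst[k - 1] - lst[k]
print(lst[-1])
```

k=2: lst[2] = 8-2 = 6 → [5, 8, 6, 5, 1, 8, 8]
k=3: lst[3] = 6-5 = 1 → [5, 8, 6, 1, 1, 8, 8]
k=4: lst[4] = 1-1 = 0 → [5, 8, 6, 1, 0, 8, 8]
k=5: lst[5] = 0-8 = -8 → [5, 8, 6, 1, 0, -8, 8]
k=6: lst[6] = (-8)-8 = -16 → [5, 8, 6, 1, 0, -8, -16]

-16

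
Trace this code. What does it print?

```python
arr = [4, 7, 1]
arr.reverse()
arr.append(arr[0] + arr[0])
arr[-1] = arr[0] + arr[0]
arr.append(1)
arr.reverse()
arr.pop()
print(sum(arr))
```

reverse → [1, 7, 4]
append arr[0]+arr[0] = 1+1 = 2 → [1, 7, 4, 2]
arr[-1] = arr[0]+arr[0] = 1+1 = 2 → [1, 7, 4, 2]
append 1 → [1, 7, 4, 2, 1]
reverse → [1, 2, 4, 7, 1]
pop() removes 1 → [1, 2, 4, 7]
sum = 14

14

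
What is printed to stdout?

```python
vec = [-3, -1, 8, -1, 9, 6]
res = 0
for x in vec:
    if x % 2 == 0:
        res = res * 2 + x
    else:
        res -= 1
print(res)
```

10

x=-3: not even, res = 0-1 = -1
x=-1: not even, res = (-1)-1 = -2
x=8: even, res = (-2)*2+8 = 4
x=-1: not even, res = 4-1 = 3
x=9: not even, res = 3-1 = 2
x=6: even, res = 2*2+6 = 10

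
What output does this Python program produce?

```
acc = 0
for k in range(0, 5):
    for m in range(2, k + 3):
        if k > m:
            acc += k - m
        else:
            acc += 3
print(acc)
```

40

k=0,m=2: not 0>2, acc = 0+3 = 3
k=1,m=2: not 1>2, acc = 3+3 = 6
k=1,m=3: not 1>3, acc = 6+3 = 9
k=2,m=2: not 2>2, acc = 9+3 = 12
k=2,m=3: not 2>3, acc = 12+3 = 15
k=2,m=4: not 2>4, acc = 15+3 = 18
k=3,m=2: 3>2, acc = 18+1 = 19
k=3,m=3: not 3>3, acc = 19+3 = 22
k=3,m=4: not 3>4, acc = 22+3 = 25
k=3,m=5: not 3>5, acc = 25+3 = 28
k=4,m=2: 4>2, acc = 28+2 = 30
k=4,m=3: 4>3, acc = 30+1 = 31
k=4,m=4: not 4>4, acc = 31+3 = 34
k=4,m=5: not 4>5, acc = 34+3 = 37
k=4,m=6: not 4>6, acc = 37+3 = 40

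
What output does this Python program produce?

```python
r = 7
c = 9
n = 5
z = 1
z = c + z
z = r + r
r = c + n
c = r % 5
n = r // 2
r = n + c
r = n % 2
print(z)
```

14

z = 9+1 = 10
z = 7+7 = 14
r = 9+5 = 14
c = 14%5 = 4
n = 14//2 = 7
r = 7+4 = 11
r = 7%2 = 1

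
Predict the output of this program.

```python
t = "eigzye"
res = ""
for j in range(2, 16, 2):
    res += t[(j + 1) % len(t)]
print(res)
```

zeizeiz

j=2: add t[3]='z' → 'z'
j=4: add t[5]='e' → 'ze'
j=6: add t[1]='i' → 'zei'
j=8: add t[3]='z' → 'zeiz'
j=10: add t[5]='e' → 'zeize'
j=12: add t[1]='i' → 'zeizei'
j=14: add t[3]='z' → 'zeizeiz'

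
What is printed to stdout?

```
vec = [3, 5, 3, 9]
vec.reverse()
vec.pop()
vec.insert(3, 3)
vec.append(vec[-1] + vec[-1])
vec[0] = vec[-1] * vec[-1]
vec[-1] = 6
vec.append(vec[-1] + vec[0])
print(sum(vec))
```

95

reverse → [9, 3, 5, 3]
pop() removes 3 → [9, 3, 5]
insert 3 at 3 → [9, 3, 5, 3]
append vec[-1]+vec[-1] = 3+3 = 6 → [9, 3, 5, 3, 6]
vec[0] = vec[-1]*vec[-1] = 6*6 = 36 → [36, 3, 5, 3, 6]
vec[-1] = 6 → [36, 3, 5, 3, 6]
append vec[-1]+vec[0] = 6+36 = 42 → [36, 3, 5, 3, 6, 42]
sum = 95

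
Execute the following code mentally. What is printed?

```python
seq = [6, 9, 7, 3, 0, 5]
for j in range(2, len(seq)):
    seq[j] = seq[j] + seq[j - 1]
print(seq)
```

[6, 9, 16, 19, 19, 24]

j=2: seq[2] = 7+9 = 16 → [6, 9, 16, 3, 0, 5]
j=3: seq[3] = 3+16 = 19 → [6, 9, 16, 19, 0, 5]
j=4: seq[4] = 0+19 = 19 → [6, 9, 16, 19, 19, 5]
j=5: seq[5] = 5+19 = 24 → [6, 9, 16, 19, 19, 24]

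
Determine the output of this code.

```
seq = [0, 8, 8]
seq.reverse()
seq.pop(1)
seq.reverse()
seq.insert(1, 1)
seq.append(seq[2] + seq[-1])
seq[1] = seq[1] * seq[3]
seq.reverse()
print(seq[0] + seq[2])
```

reverse → [8, 8, 0]
pop(1) removes 8 → [8, 0]
reverse → [0, 8]
insert 1 at 1 → [0, 1, 8]
append seq[2]+seq[-1] = 8+8 = 16 → [0, 1, 8, 16]
seq[1] = seq[1]*seq[3] = 1*16 = 16 → [0, 16, 8, 16]
reverse → [16, 8, 16, 0]
seq[0]+seq[2] = 16+16 = 32

32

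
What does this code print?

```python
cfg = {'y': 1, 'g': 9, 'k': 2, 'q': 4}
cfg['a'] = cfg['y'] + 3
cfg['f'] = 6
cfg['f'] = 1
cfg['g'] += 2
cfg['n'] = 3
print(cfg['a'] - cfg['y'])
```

3

cfg['a'] = cfg['y']+3 = 4 → {'y': 1, 'g': 9, 'k': 2, 'q': 4, 'a': 4}
cfg['f'] = 6 → {'y': 1, 'g': 9, 'k': 2, 'q': 4, 'a': 4, 'f': 6}
cfg['f'] = 1 → {'y': 1, 'g': 9, 'k': 2, 'q': 4, 'a': 4, 'f': 1}
cfg['g'] = 9+2 = 11 → {'y': 1, 'g': 11, 'k': 2, 'q': 4, 'a': 4, 'f': 1}
cfg['n'] = 3 → {'y': 1, 'g': 11, 'k': 2, 'q': 4, 'a': 4, 'f': 1, 'n': 3}
cfg['a']-cfg['y'] = 4-1 = 3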